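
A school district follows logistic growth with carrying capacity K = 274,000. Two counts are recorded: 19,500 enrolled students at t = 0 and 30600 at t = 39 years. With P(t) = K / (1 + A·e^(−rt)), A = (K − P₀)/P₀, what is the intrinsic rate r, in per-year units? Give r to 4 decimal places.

r ≈ 0.0127 per year

A = (274000 − 19500)/19500 = 13.05128
30600 = 274000/(1 + 13.05128·e^(−r·39)) → e^(−39r) = (8.95425 − 1)/13.05128 = 0.609461
r = −ln(0.609461)/39 = 0.49518/39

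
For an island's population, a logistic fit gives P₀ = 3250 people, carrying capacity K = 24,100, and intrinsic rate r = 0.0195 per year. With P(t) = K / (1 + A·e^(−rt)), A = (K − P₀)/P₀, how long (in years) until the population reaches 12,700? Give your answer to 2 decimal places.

A = (24100 − 3250)/3250 = 6.41538
12700 = 24100/(1 + 6.41538·e^(−0.0195t)) → 1 + 6.41538·e^(−0.0195t) = 1.89764
e^(−0.0195t) = 0.13992 → t = ln(7.14696)/0.0195 = 1.96669/0.0195

t ≈ 100.86 years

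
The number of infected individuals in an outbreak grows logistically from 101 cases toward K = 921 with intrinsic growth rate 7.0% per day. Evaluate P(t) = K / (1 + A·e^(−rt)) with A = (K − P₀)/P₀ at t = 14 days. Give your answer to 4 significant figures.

≈ 227.6 cases

A = (921 − 101)/101 = 8.11881
P(14) = 921 / (1 + 8.11881·e^(−0.07·14)) = 921 / (1 + 8.11881·0.375311)
= 921 / 4.04708 ≈ 227.57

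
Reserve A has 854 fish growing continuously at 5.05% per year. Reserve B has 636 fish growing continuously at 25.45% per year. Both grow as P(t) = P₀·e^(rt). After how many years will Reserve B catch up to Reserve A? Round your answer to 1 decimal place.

854·e^(0.0505t) = 636·e^(0.2545t)
854/636 = e^((0.2545 − 0.0505)t) → ln(1.34277) = 0.204·t
t = 0.29473 / 0.204

t ≈ 1.4 years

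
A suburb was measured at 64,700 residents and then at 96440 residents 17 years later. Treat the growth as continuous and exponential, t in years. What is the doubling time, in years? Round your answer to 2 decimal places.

r = ln(96440/64700) / 17 = ln(1.49057) / 17 ≈ 0.02348 per year
doubling time = ln 2 / |r| = 0.69315 / 0.02348

doubling time ≈ 29.52 years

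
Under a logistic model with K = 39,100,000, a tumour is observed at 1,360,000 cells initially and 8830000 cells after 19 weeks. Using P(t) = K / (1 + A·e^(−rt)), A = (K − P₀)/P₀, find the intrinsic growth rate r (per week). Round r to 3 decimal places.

r ≈ 0.110 per week

A = (39100000 − 1360000)/1360000 = 27.75
8830000 = 39100000/(1 + 27.75·e^(−r·19)) → e^(−19r) = (4.42809 − 1)/27.75 = 0.123535
r = −ln(0.123535)/19 = 2.09123/19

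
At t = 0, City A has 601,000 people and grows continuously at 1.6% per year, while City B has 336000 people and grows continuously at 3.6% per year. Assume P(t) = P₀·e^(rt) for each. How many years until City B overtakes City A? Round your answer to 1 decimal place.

601000·e^(0.016t) = 336000·e^(0.036t)
601000/336000 = e^((0.036 − 0.016)t) → ln(1.78869) = 0.02·t
t = 0.58148 / 0.02

t ≈ 29.1 years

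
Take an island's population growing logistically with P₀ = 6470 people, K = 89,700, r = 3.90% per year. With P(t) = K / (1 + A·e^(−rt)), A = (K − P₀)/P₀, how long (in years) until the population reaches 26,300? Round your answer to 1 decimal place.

t ≈ 42.9 years

A = (89700 − 6470)/6470 = 12.86399
26300 = 89700/(1 + 12.86399·e^(−0.039t)) → 1 + 12.86399·e^(−0.039t) = 3.41065
e^(−0.039t) = 0.187395 → t = ln(5.33632)/0.039 = 1.67454/0.039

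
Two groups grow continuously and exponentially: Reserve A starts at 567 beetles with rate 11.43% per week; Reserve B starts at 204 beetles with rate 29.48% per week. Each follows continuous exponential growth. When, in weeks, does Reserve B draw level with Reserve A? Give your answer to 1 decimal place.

567·e^(0.1143t) = 204·e^(0.2948t)
567/204 = e^((0.2948 − 0.1143)t) → ln(2.77941) = 0.1805·t
t = 1.02224 / 0.1805

t ≈ 5.7 weeks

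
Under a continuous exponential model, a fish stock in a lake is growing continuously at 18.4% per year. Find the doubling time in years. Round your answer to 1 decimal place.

doubling time ≈ 3.8 years

doubling time = ln(2) / |r| = 0.69315 / 0.184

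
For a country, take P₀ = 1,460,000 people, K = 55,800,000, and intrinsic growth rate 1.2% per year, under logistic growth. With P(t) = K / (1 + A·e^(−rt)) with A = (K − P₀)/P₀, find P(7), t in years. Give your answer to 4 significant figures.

≈ 1,584,000 people

A = (55800000 − 1460000)/1460000 = 37.21918
P(7) = 55800000 / (1 + 37.21918·e^(−0.012·7)) = 55800000 / (1 + 37.21918·0.919431)
= 55800000 / 35.22048 ≈ 1584305.69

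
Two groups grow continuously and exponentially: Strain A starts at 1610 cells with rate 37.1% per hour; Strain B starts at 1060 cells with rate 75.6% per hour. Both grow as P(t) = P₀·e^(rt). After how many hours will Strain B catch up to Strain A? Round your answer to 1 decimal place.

t ≈ 1.1 hours

1610·e^(0.371t) = 1060·e^(0.756t)
1610/1060 = e^((0.756 − 0.371)t) → ln(1.51887) = 0.385·t
t = 0.41797 / 0.385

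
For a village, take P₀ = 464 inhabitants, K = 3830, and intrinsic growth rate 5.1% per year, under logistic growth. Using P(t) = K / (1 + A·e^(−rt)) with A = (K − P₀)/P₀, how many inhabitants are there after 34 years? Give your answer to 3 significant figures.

A = (3830 − 464)/464 = 7.25431
P(34) = 3830 / (1 + 7.25431·e^(−0.051·34)) = 3830 / (1 + 7.25431·0.176577)
= 3830 / 2.28094 ≈ 1679.13

≈ 1,680 inhabitants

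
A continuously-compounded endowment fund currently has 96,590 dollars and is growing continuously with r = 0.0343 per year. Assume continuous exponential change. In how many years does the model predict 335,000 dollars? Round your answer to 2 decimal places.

t ≈ 36.26 years

335000 = 96590 · e^(0.0343·t)
t = ln(335000/96590) / 0.0343 = ln(3.46827) / 0.0343 = 1.24366 / 0.0343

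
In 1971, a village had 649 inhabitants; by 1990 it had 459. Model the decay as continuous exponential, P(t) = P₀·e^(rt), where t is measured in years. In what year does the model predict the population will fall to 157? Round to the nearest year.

year 2049

r = ln(459/649) / 19 = -0.34638/19 ≈ -0.018231 per year
t = ln(157/649) / r = -1.41919/-0.018231 ≈ 77.85 years after 1971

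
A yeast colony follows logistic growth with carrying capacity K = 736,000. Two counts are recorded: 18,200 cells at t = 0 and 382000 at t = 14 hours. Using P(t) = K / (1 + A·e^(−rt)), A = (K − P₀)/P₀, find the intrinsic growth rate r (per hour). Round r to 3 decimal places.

A = (736000 − 18200)/18200 = 39.43956
382000 = 736000/(1 + 39.43956·e^(−r·14)) → e^(−14r) = (1.9267 − 1)/39.43956 = 0.023497
r = −ln(0.023497)/14 = 3.75089/14

r ≈ 0.268 per hour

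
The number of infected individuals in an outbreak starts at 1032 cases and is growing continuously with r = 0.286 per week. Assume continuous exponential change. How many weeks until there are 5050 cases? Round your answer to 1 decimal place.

t ≈ 5.6 weeks

5050 = 1032 · e^(0.286·t)
t = ln(5050/1032) / 0.286 = ln(4.89341) / 0.286 = 1.58789 / 0.286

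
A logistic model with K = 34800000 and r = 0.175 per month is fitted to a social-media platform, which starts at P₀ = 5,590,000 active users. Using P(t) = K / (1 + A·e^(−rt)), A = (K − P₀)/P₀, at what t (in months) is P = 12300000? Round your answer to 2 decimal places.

t ≈ 6.00 months

A = (34800000 − 5590000)/5590000 = 5.2254
12300000 = 34800000/(1 + 5.2254·e^(−0.175t)) → 1 + 5.2254·e^(−0.175t) = 2.82927
e^(−0.175t) = 0.350072 → t = ln(2.85655)/0.175 = 1.04962/0.175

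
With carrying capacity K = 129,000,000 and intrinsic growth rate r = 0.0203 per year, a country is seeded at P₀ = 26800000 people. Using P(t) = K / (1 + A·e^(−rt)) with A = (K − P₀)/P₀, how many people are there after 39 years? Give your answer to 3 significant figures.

≈ 47,300,000 people

A = (129000000 − 26800000)/26800000 = 3.81343
P(39) = 129000000 / (1 + 3.81343·e^(−0.0203·39)) = 129000000 / (1 + 3.81343·0.453074)
= 129000000 / 2.72777 ≈ 47291430.21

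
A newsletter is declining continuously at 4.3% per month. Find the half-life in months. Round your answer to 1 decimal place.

half-life ≈ 16.1 months

half-life = ln(2) / |r| = 0.69315 / 0.043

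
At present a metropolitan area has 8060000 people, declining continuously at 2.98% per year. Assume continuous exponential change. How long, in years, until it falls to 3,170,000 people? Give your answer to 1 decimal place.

3170000 = 8060000 · e^(-0.0298·t)
t = ln(3170000/8060000) / -0.0298 = ln(0.3933) / -0.0298 = -0.93318 / -0.0298

t ≈ 31.3 years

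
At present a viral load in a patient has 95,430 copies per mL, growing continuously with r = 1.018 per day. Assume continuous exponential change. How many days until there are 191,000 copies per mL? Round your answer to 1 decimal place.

t ≈ 0.7 days

191000 = 95430 · e^(1.018·t)
t = ln(191000/95430) / 1.018 = ln(2.00147) / 1.018 = 0.69388 / 1.018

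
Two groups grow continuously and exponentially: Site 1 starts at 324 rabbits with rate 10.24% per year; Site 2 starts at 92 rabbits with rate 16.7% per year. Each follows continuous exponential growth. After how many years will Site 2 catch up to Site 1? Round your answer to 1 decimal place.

t ≈ 19.5 years

324·e^(0.1024t) = 92·e^(0.167t)
324/92 = e^((0.167 − 0.1024)t) → ln(3.52174) = 0.0646·t
t = 1.25895 / 0.0646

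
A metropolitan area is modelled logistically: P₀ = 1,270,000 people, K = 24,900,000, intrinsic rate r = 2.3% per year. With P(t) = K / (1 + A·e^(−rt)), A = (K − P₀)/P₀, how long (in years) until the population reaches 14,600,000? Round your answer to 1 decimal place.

A = (24900000 − 1270000)/1270000 = 18.6063
14600000 = 24900000/(1 + 18.6063·e^(−0.023t)) → 1 + 18.6063·e^(−0.023t) = 1.70548
e^(−0.023t) = 0.037916 → t = ln(26.37398)/0.023 = 3.27238/0.023

t ≈ 142.3 years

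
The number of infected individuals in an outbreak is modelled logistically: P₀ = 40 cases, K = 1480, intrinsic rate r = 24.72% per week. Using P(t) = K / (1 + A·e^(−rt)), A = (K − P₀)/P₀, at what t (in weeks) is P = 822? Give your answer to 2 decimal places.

t ≈ 15.40 weeks

A = (1480 − 40)/40 = 36
822 = 1480/(1 + 36·e^(−0.2472t)) → 1 + 36·e^(−0.2472t) = 1.80049
e^(−0.2472t) = 0.022236 → t = ln(44.97264)/0.2472 = 3.80605/0.2472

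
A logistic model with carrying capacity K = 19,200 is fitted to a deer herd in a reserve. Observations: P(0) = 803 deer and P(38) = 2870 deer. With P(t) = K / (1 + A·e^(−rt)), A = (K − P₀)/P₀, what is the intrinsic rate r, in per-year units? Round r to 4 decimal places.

r ≈ 0.0367 per year

A = (19200 − 803)/803 = 22.91034
2870 = 19200/(1 + 22.91034·e^(−r·38)) → e^(−38r) = (6.6899 − 1)/22.91034 = 0.248355
r = −ln(0.248355)/38 = 1.3929/38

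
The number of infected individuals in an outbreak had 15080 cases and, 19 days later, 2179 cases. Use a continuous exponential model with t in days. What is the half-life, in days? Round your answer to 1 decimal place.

r = ln(2179/15080) / 19 = ln(0.1445) / 19 ≈ -0.101816 per day
half-life = ln 2 / |r| = 0.69315 / 0.101816

half-life ≈ 6.8 days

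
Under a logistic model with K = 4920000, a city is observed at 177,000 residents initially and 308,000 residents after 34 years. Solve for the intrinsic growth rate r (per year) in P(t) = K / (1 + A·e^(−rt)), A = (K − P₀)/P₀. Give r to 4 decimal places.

r ≈ 0.0171 per year

A = (4920000 − 177000)/177000 = 26.79661
308000 = 4920000/(1 + 26.79661·e^(−r·34)) → e^(−34r) = (15.97403 − 1)/26.79661 = 0.558803
r = −ln(0.558803)/34 = 0.58196/34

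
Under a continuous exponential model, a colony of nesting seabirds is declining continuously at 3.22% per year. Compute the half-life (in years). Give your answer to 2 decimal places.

half-life = ln(2) / |r| = 0.69315 / 0.0322

half-life ≈ 21.53 years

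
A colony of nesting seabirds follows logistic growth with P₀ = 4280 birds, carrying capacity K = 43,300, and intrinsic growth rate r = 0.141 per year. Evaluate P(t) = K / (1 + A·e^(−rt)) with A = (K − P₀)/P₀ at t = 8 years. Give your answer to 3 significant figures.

A = (43300 − 4280)/4280 = 9.11682
P(8) = 43300 / (1 + 9.11682·e^(−0.141·8)) = 43300 / (1 + 9.11682·0.32368)
= 43300 / 3.95093 ≈ 10959.44

≈ 11,000 birds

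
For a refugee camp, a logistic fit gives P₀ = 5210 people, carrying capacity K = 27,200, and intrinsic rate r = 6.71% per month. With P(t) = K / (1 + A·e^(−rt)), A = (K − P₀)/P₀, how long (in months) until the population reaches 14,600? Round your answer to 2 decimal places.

A = (27200 − 5210)/5210 = 4.22073
14600 = 27200/(1 + 4.22073·e^(−0.0671t)) → 1 + 4.22073·e^(−0.0671t) = 1.86301
e^(−0.0671t) = 0.20447 → t = ln(4.89069)/0.0671 = 1.58733/0.0671

t ≈ 23.66 months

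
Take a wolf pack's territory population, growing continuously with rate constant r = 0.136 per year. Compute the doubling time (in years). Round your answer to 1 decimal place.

doubling time ≈ 5.1 years

doubling time = ln(2) / |r| = 0.69315 / 0.136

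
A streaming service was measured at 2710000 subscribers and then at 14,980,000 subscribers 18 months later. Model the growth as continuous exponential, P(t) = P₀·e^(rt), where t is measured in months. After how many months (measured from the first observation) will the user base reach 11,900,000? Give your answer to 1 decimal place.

t ≈ 15.6 months

r = ln(14980000/2710000) / 18 ≈ 0.094987 per month
t = ln(11900000/2710000) / r = 1.47959 / 0.094987 ≈ 15.577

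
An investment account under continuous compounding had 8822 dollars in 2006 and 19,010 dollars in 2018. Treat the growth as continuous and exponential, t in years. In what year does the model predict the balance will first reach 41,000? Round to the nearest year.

r = ln(19010/8822) / 12 = 0.76772/12 ≈ 0.063976 per year
t = ln(41000/8822) / r = 1.53632/0.063976 ≈ 24.01 years after 2006

year 2030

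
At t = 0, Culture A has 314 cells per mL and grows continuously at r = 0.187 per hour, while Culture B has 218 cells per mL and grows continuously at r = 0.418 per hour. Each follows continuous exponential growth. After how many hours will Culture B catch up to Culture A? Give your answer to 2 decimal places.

314·e^(0.187t) = 218·e^(0.418t)
314/218 = e^((0.418 − 0.187)t) → ln(1.44037) = 0.231·t
t = 0.3649 / 0.231

t ≈ 1.58 hours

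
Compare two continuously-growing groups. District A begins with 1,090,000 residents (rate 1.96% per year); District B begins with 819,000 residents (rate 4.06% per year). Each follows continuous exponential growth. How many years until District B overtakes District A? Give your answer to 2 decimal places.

1090000·e^(0.0196t) = 819000·e^(0.0406t)
1090000/819000 = e^((0.0406 − 0.0196)t) → ln(1.33089) = 0.021·t
t = 0.28585 / 0.021

t ≈ 13.61 years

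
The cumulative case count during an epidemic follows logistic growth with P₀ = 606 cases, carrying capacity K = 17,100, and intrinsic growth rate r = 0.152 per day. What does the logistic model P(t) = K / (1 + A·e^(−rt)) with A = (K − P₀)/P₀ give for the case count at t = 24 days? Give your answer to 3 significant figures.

≈ 10,000 cases

A = (17100 − 606)/606 = 27.21782
P(24) = 17100 / (1 + 27.21782·e^(−0.152·24)) = 17100 / (1 + 27.21782·0.026043)
= 17100 / 1.70884 ≈ 10006.8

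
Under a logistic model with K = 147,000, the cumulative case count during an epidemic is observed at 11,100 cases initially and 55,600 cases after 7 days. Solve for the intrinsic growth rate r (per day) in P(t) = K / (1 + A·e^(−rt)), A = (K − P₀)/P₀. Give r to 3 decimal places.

A = (147000 − 11100)/11100 = 12.24324
55600 = 147000/(1 + 12.24324·e^(−r·7)) → e^(−7r) = (2.64388 − 1)/12.24324 = 0.134269
r = −ln(0.134269)/7 = 2.00791/7

r ≈ 0.287 per day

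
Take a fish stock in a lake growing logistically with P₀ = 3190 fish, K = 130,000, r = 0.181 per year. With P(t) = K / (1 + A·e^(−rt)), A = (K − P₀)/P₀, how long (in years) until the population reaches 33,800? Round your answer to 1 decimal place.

t ≈ 14.6 years

A = (130000 − 3190)/3190 = 39.75235
33800 = 130000/(1 + 39.75235·e^(−0.181t)) → 1 + 39.75235·e^(−0.181t) = 3.84615
e^(−0.181t) = 0.071597 → t = ln(13.96704)/0.181 = 2.6367/0.181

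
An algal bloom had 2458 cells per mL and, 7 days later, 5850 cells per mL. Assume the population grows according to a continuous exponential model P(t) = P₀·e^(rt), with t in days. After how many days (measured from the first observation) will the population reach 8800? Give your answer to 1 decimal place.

t ≈ 10.3 days

r = ln(5850/2458) / 7 ≈ 0.123871 per day
t = ln(8800/2458) / r = 1.2754 / 0.123871 ≈ 10.296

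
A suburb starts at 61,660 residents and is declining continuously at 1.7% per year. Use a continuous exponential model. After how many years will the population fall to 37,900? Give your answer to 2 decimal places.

37900 = 61660 · e^(-0.017·t)
t = ln(37900/61660) / -0.017 = ln(0.61466) / -0.017 = -0.48668 / -0.017

t ≈ 28.63 years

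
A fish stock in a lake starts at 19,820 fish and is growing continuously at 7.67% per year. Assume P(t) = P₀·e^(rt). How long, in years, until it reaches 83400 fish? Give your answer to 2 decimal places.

83400 = 19820 · e^(0.0767·t)
t = ln(83400/19820) / 0.0767 = ln(4.20787) / 0.0767 = 1.43696 / 0.0767

t ≈ 18.73 years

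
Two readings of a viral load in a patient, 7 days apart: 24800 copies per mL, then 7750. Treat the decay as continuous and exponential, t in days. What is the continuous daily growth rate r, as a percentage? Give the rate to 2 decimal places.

r ≈ -16.62% per day

7750 = 24800 · e^(r·7)
e^(7r) = 7750/24800 = 0.3125
r = ln(0.3125) / 7 = -1.16315 / 7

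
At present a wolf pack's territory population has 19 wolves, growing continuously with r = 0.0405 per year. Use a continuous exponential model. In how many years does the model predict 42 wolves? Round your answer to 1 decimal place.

t ≈ 19.6 years

42 = 19 · e^(0.0405·t)
t = ln(42/19) / 0.0405 = ln(2.21053) / 0.0405 = 0.79323 / 0.0405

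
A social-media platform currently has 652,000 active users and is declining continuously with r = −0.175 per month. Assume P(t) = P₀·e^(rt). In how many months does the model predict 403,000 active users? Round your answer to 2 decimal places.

t ≈ 2.75 months

403000 = 652000 · e^(-0.175·t)
t = ln(403000/652000) / -0.175 = ln(0.6181) / -0.175 = -0.48111 / -0.175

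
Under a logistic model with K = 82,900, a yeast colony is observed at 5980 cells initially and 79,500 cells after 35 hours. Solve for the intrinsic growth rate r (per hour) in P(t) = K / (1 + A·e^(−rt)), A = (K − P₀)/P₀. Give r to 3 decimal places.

r ≈ 0.163 per hour

A = (82900 − 5980)/5980 = 12.86288
79500 = 82900/(1 + 12.86288·e^(−r·35)) → e^(−35r) = (1.04277 − 1)/12.86288 = 0.003325
r = −ln(0.003325)/35 = 5.70633/35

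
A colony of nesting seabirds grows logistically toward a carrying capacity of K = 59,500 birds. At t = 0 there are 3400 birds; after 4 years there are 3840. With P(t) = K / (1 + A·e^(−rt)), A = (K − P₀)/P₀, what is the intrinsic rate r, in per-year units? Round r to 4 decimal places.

r ≈ 0.0324 per year

A = (59500 − 3400)/3400 = 16.5
3840 = 59500/(1 + 16.5·e^(−r·4)) → e^(−4r) = (15.49479 − 1)/16.5 = 0.878472
r = −ln(0.878472)/4 = 0.12957/4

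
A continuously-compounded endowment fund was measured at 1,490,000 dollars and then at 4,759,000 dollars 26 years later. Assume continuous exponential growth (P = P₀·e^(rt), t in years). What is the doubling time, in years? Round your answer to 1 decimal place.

r = ln(4759000/1490000) / 26 = ln(3.19396) / 26 ≈ 0.044664 per year
doubling time = ln 2 / |r| = 0.69315 / 0.044664

doubling time ≈ 15.5 years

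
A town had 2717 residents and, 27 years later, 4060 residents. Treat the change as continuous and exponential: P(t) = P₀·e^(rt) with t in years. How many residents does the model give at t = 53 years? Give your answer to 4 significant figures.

r = ln(4060/2717) / 27 ≈ 0.014876 per year
P(53) = 2717 · e^(0.014876·53) = 2717 · 2.19995 ≈ 5977.26

≈ 5,977 residents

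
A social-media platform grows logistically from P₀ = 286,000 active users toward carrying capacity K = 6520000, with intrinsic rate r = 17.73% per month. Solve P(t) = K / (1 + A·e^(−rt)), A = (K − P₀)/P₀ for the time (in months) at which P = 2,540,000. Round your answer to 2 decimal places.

t ≈ 14.85 months

A = (6520000 − 286000)/286000 = 21.7972
2540000 = 6520000/(1 + 21.7972·e^(−0.1773t)) → 1 + 21.7972·e^(−0.1773t) = 2.56693
e^(−0.1773t) = 0.071887 → t = ln(13.91078)/0.1773 = 2.63266/0.1773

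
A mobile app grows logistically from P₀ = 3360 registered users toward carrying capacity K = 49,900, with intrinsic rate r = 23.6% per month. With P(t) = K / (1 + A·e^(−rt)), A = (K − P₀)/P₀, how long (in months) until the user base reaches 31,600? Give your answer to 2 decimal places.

A = (49900 − 3360)/3360 = 13.85119
31600 = 49900/(1 + 13.85119·e^(−0.236t)) → 1 + 13.85119·e^(−0.236t) = 1.57911
e^(−0.236t) = 0.04181 → t = ln(23.9179)/0.236 = 3.17463/0.236

t ≈ 13.45 months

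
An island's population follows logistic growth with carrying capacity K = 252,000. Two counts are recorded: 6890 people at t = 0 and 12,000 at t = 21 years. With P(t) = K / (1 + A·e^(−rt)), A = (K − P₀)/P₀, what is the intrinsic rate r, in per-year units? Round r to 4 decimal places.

r ≈ 0.0274 per year

A = (252000 − 6890)/6890 = 35.57475
12000 = 252000/(1 + 35.57475·e^(−r·21)) → e^(−21r) = (21 − 1)/35.57475 = 0.562197
r = −ln(0.562197)/21 = 0.5759/21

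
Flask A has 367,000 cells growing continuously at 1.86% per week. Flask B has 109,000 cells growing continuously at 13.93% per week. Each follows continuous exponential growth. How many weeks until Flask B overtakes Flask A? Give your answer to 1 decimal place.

367000·e^(0.0186t) = 109000·e^(0.1393t)
367000/109000 = e^((0.1393 − 0.0186)t) → ln(3.36697) = 0.1207·t
t = 1.21401 / 0.1207

t ≈ 10.1 weeks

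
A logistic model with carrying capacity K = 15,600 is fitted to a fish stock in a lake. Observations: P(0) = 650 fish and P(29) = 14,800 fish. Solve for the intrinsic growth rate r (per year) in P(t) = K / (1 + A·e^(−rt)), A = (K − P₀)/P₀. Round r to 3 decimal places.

A = (15600 − 650)/650 = 23
14800 = 15600/(1 + 23·e^(−r·29)) → e^(−29r) = (1.05405 − 1)/23 = 0.00235
r = −ln(0.00235)/29 = 6.05326/29

r ≈ 0.209 per year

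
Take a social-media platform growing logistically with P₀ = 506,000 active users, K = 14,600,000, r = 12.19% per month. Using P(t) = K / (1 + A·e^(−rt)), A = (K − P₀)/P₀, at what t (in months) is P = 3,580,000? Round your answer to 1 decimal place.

A = (14600000 − 506000)/506000 = 27.85375
3580000 = 14600000/(1 + 27.85375·e^(−0.1219t)) → 1 + 27.85375·e^(−0.1219t) = 4.07821
e^(−0.1219t) = 0.110513 → t = ln(9.04868)/0.1219 = 2.20262/0.1219

t ≈ 18.1 months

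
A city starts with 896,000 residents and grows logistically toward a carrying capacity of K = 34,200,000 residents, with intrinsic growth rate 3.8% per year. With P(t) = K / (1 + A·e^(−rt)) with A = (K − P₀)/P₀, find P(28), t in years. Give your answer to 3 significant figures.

≈ 2,470,000 residents

A = (34200000 − 896000)/896000 = 37.16964
P(28) = 34200000 / (1 + 37.16964·e^(−0.038·28)) = 34200000 / (1 + 37.16964·0.345073)
= 34200000 / 13.82623 ≈ 2473559.12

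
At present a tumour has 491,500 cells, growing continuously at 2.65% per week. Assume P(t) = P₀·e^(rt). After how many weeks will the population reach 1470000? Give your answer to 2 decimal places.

t ≈ 41.34 weeks

1470000 = 491500 · e^(0.0265·t)
t = ln(1470000/491500) / 0.0265 = ln(2.99084) / 0.0265 = 1.09556 / 0.0265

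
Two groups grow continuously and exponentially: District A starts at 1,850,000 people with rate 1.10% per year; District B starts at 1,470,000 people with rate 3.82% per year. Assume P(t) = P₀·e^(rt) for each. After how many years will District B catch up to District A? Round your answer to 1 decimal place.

1850000·e^(0.011t) = 1470000·e^(0.0382t)
1850000/1470000 = e^((0.0382 − 0.011)t) → ln(1.2585) = 0.0272·t
t = 0.22992 / 0.0272

t ≈ 8.5 years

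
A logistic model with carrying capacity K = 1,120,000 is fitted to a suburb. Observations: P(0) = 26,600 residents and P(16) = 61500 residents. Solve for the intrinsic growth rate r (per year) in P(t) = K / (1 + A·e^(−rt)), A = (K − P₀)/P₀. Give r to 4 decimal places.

A = (1120000 − 26600)/26600 = 41.10526
61500 = 1120000/(1 + 41.10526·e^(−r·16)) → e^(−16r) = (18.21138 − 1)/41.10526 = 0.418715
r = −ln(0.418715)/16 = 0.87057/16

r ≈ 0.0544 per year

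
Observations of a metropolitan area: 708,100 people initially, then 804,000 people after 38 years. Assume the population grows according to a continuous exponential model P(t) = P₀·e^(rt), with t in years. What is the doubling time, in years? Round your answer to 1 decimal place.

doubling time ≈ 207.4 years

r = ln(804000/708100) / 38 = ln(1.13543) / 38 ≈ 0.003342 per year
doubling time = ln 2 / |r| = 0.69315 / 0.003342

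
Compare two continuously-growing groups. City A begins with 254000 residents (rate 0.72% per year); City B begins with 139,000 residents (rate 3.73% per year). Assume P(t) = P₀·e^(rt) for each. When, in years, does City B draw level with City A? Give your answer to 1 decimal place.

254000·e^(0.0072t) = 139000·e^(0.0373t)
254000/139000 = e^((0.0373 − 0.0072)t) → ln(1.82734) = 0.0301·t
t = 0.60286 / 0.0301

t ≈ 20.0 years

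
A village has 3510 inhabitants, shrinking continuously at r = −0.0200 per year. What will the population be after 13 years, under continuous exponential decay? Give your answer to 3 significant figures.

P(13) = 3510 · e^(-0.02·13) = 3510 · e^(-0.26)
= 3510 · 0.77105 ≈ 2706.39

≈ 2,710 inhabitants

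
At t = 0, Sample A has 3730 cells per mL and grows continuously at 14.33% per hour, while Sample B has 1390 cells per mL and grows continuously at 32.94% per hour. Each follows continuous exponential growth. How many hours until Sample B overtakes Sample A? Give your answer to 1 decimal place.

3730·e^(0.1433t) = 1390·e^(0.3294t)
3730/1390 = e^((0.3294 − 0.1433)t) → ln(2.68345) = 0.1861·t
t = 0.9871 / 0.1861

t ≈ 5.3 hours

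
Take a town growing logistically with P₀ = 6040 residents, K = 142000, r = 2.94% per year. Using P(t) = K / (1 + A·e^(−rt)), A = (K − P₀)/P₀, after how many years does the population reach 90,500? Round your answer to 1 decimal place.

A = (142000 − 6040)/6040 = 22.50993
90500 = 142000/(1 + 22.50993·e^(−0.0294t)) → 1 + 22.50993·e^(−0.0294t) = 1.56906
e^(−0.0294t) = 0.02528 → t = ln(39.55629)/0.0294 = 3.67772/0.0294

t ≈ 125.1 years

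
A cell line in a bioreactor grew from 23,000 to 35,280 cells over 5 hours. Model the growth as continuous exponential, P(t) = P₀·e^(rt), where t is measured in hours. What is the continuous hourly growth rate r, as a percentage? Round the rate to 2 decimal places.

r ≈ 8.56% per hour

35280 = 23000 · e^(r·5)
e^(5r) = 35280/23000 = 1.53391
r = ln(1.53391) / 5 = 0.42782 / 5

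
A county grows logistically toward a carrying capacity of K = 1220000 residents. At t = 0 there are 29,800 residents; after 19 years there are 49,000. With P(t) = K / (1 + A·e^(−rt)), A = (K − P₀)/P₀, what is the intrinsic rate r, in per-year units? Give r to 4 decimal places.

A = (1220000 − 29800)/29800 = 39.9396
49000 = 1220000/(1 + 39.9396·e^(−r·19)) → e^(−19r) = (24.89796 − 1)/39.9396 = 0.598353
r = −ln(0.598353)/19 = 0.51358/19

r ≈ 0.0270 per year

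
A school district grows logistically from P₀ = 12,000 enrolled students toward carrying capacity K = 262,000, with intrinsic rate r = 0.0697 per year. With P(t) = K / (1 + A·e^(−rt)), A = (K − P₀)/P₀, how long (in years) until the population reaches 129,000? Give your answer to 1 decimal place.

A = (262000 − 12000)/12000 = 20.83333
129000 = 262000/(1 + 20.83333·e^(−0.0697t)) → 1 + 20.83333·e^(−0.0697t) = 2.03101
e^(−0.0697t) = 0.049488 → t = ln(20.20677)/0.0697 = 3.00602/0.0697

t ≈ 43.1 years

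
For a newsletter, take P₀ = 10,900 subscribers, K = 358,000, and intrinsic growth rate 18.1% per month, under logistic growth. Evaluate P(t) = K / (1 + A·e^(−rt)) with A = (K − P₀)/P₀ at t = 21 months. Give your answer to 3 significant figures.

A = (358000 − 10900)/10900 = 31.84404
P(21) = 358000 / (1 + 31.84404·e^(−0.181·21)) = 358000 / (1 + 31.84404·0.022348)
= 358000 / 1.71166 ≈ 209153.24

≈ 209,000 subscribers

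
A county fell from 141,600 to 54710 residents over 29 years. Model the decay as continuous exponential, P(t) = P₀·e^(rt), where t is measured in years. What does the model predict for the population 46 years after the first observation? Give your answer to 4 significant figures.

≈ 31,330 residents

r = ln(54710/141600) / 29 ≈ -0.032792 per year
P(46) = 141600 · e^(-0.032792·46) = 141600 · 0.22126 ≈ 31330.35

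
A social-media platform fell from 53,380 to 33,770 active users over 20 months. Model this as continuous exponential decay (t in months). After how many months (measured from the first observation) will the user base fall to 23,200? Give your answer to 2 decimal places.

t ≈ 36.40 months

r = ln(33770/53380) / 20 ≈ -0.022893 per month
t = ln(23200/53380) / r = -0.83328 / -0.022893 ≈ 36.399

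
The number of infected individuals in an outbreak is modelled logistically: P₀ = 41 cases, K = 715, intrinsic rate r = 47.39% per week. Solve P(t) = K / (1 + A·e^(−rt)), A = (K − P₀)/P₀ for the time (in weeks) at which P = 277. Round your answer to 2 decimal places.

t ≈ 4.94 weeks

A = (715 − 41)/41 = 16.43902
277 = 715/(1 + 16.43902·e^(−0.4739t)) → 1 + 16.43902·e^(−0.4739t) = 2.58123
e^(−0.4739t) = 0.096187 → t = ln(10.39637)/0.4739 = 2.34146/0.4739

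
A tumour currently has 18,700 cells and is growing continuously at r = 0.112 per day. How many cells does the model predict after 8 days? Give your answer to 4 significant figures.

≈ 45,810 cells

P(8) = 18700 · e^(0.112·8) = 18700 · e^(0.896)
= 18700 · 2.44978 ≈ 45810.97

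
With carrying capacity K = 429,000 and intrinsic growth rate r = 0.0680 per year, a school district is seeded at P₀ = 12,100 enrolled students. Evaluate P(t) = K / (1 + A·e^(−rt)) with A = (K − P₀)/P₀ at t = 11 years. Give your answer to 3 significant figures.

A = (429000 − 12100)/12100 = 34.45455
P(11) = 429000 / (1 + 34.45455·e^(−0.068·11)) = 429000 / (1 + 34.45455·0.473312)
= 429000 / 17.30776 ≈ 24786.57

≈ 24,800 enrolled students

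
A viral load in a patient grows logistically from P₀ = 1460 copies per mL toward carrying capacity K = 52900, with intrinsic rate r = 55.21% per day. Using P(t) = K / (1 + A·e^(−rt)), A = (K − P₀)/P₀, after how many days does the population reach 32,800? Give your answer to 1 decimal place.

t ≈ 7.3 days

A = (52900 − 1460)/1460 = 35.23288
32800 = 52900/(1 + 35.23288·e^(−0.5521t)) → 1 + 35.23288·e^(−0.5521t) = 1.6128
e^(−0.5521t) = 0.017393 → t = ln(57.49445)/0.5521 = 4.05169/0.5521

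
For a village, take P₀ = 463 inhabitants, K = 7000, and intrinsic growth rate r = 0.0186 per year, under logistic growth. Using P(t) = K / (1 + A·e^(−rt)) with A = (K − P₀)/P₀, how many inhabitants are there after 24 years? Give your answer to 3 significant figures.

A = (7000 − 463)/463 = 14.11879
P(24) = 7000 / (1 + 14.11879·e^(−0.0186·24)) = 7000 / (1 + 14.11879·0.639928)
= 7000 / 10.03501 ≈ 697.56

≈ 698 inhabitants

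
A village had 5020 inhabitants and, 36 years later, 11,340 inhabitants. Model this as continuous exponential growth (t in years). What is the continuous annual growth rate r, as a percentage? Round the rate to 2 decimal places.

11340 = 5020 · e^(r·36)
e^(36r) = 11340/5020 = 2.25896
r = ln(2.25896) / 36 = 0.81491 / 36

r ≈ 2.26% per year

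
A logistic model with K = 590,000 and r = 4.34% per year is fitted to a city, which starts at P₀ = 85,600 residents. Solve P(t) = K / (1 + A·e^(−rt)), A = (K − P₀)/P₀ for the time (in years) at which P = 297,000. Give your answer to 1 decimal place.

A = (590000 − 85600)/85600 = 5.89252
297000 = 590000/(1 + 5.89252·e^(−0.0434t)) → 1 + 5.89252·e^(−0.0434t) = 1.98653
e^(−0.0434t) = 0.167421 → t = ln(5.97297)/0.0434 = 1.78724/0.0434

t ≈ 41.2 years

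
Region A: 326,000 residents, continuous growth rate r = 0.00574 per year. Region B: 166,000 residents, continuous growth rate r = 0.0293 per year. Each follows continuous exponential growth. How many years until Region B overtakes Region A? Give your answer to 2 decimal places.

t ≈ 28.65 years

326000·e^(0.00574t) = 166000·e^(0.0293t)
326000/166000 = e^((0.0293 − 0.00574)t) → ln(1.96386) = 0.02356·t
t = 0.67491 / 0.02356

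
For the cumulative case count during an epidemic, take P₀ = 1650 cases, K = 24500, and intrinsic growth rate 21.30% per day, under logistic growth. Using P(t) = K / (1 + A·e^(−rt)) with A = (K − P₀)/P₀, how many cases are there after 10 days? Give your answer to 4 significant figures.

A = (24500 − 1650)/1650 = 13.84848
P(10) = 24500 / (1 + 13.84848·e^(−0.213·10)) = 24500 / (1 + 13.84848·0.118837)
= 24500 / 2.64572 ≈ 9260.25

≈ 9,260 cases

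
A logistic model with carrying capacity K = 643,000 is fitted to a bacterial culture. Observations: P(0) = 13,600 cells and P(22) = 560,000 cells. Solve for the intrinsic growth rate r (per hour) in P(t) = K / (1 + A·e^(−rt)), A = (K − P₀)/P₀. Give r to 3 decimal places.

r ≈ 0.261 per hour

A = (643000 − 13600)/13600 = 46.27941
560000 = 643000/(1 + 46.27941·e^(−r·22)) → e^(−22r) = (1.14821 − 1)/46.27941 = 0.003203
r = −ln(0.003203)/22 = 5.74379/22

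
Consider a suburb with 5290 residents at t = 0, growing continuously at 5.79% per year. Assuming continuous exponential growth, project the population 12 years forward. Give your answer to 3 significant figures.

P(12) = 5290 · e^(0.0579·12) = 5290 · e^(0.6948)
= 5290 · 2.00331 ≈ 10597.5

≈ 10,600 residents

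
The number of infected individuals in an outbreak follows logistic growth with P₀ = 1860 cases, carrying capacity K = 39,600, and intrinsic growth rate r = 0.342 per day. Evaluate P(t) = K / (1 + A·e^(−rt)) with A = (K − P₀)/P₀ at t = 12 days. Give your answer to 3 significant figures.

≈ 29,700 cases

A = (39600 − 1860)/1860 = 20.29032
P(12) = 39600 / (1 + 20.29032·e^(−0.342·12)) = 39600 / (1 + 20.29032·0.016507)
= 39600 / 1.33492 ≈ 29664.64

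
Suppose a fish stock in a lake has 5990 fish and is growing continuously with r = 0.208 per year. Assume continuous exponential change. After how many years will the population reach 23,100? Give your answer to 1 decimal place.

23100 = 5990 · e^(0.208·t)
t = ln(23100/5990) / 0.208 = ln(3.85643) / 0.208 = 1.34974 / 0.208

t ≈ 6.5 years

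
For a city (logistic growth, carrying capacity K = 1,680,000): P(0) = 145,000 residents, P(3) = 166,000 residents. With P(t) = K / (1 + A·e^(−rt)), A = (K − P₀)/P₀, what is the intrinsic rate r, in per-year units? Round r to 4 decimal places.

r ≈ 0.0497 per year

A = (1680000 − 145000)/145000 = 10.58621
166000 = 1680000/(1 + 10.58621·e^(−r·3)) → e^(−3r) = (10.12048 − 1)/10.58621 = 0.861544
r = −ln(0.861544)/3 = 0.14903/3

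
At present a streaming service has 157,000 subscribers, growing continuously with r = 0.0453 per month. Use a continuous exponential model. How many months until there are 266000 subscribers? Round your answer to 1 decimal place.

266000 = 157000 · e^(0.0453·t)
t = ln(266000/157000) / 0.0453 = ln(1.69427) / 0.0453 = 0.52725 / 0.0453

t ≈ 11.6 months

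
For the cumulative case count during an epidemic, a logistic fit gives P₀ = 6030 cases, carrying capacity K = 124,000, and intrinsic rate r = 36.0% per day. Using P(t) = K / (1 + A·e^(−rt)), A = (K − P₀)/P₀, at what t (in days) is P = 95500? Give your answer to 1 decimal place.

A = (124000 − 6030)/6030 = 19.56385
95500 = 124000/(1 + 19.56385·e^(−0.36t)) → 1 + 19.56385·e^(−0.36t) = 1.29843
e^(−0.36t) = 0.015254 → t = ln(65.55605)/0.36 = 4.18291/0.36

t ≈ 11.6 days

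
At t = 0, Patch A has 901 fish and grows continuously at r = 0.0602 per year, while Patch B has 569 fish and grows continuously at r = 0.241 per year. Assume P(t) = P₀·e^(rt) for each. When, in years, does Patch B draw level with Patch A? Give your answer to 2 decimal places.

901·e^(0.0602t) = 569·e^(0.241t)
901/569 = e^((0.241 − 0.0602)t) → ln(1.58348) = 0.1808·t
t = 0.45962 / 0.1808

t ≈ 2.54 years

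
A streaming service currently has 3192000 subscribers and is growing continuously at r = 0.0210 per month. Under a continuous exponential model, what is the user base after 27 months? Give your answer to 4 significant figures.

≈ 5,627,000 subscribers

P(27) = 3192000 · e^(0.021·27) = 3192000 · e^(0.567)
= 3192000 · 1.76297 ≈ 5627400.88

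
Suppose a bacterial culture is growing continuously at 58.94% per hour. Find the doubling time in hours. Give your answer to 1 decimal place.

doubling time ≈ 1.2 hours

doubling time = ln(2) / |r| = 0.69315 / 0.5894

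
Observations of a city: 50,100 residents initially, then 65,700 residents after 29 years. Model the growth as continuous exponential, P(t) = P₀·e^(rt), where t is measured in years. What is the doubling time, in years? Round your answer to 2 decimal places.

doubling time ≈ 74.15 years

r = ln(65700/50100) / 29 = ln(1.31138) / 29 ≈ 0.009348 per year
doubling time = ln 2 / |r| = 0.69315 / 0.009348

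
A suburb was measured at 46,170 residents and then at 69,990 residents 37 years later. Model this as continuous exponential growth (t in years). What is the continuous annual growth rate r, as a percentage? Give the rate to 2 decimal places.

69990 = 46170 · e^(r·37)
e^(37r) = 69990/46170 = 1.51592
r = ln(1.51592) / 37 = 0.41602 / 37

r ≈ 1.12% per year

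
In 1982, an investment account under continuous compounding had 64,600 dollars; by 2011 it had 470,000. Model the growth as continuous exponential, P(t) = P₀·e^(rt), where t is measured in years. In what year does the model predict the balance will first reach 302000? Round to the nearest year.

r = ln(470000/64600) / 29 = 1.98452/29 ≈ 0.068432 per year
t = ln(302000/64600) / r = 1.54221/0.068432 ≈ 22.54 years after 1982

year 2005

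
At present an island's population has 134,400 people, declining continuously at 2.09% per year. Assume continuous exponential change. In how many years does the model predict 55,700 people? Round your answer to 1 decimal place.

55700 = 134400 · e^(-0.0209·t)
t = ln(55700/134400) / -0.0209 = ln(0.41443) / -0.0209 = -0.88084 / -0.0209

t ≈ 42.1 years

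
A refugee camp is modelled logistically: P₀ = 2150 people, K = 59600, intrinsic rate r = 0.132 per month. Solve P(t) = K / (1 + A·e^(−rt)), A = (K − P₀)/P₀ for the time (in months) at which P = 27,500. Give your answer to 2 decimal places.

A = (59600 − 2150)/2150 = 26.72093
27500 = 59600/(1 + 26.72093·e^(−0.132t)) → 1 + 26.72093·e^(−0.132t) = 2.16727
e^(−0.132t) = 0.043684 → t = ln(22.89176)/0.132 = 3.13078/0.132

t ≈ 23.72 months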